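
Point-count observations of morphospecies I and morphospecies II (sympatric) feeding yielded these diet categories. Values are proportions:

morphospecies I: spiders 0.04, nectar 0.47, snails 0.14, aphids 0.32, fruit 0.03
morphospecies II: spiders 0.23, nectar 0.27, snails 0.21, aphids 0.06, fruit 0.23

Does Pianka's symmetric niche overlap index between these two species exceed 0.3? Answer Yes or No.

Σ p₁ᵢp₂ᵢ = 0.0092 + 0.1269 + 0.0294 + 0.0192 + 0.0069 = 0.1916
Σp_1ᵢ² = 0.04² + 0.47² + 0.14² + 0.32² + 0.03² = 0.0016 + 0.2209 + 0.0196 + 0.1024 + 0.0009 = 0.3454
Σp_2ᵢ² = 0.23² + 0.27² + 0.21² + 0.06² + 0.23² = 0.0529 + 0.0729 + 0.0441 + 0.0036 + 0.0529 = 0.2264
O = 0.1916 / √(0.3454 × 0.2264) = 0.1916 / 0.27964 = 0.6852
O = 0.6852 > 0.3 → Yes.

Yes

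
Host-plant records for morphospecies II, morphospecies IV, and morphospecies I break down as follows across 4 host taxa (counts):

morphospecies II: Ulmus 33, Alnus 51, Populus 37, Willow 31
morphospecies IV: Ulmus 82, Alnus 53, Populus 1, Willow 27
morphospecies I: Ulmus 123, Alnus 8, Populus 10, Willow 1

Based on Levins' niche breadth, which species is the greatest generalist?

Proportions for morphospecies II (n=152): 33/152=0.2171, 51/152=0.3355, 37/152=0.2434, 31/152=0.2039
Proportions for morphospecies IV (n=163): 82/163=0.5031, 53/163=0.3252, 1/163=0.0061, 27/163=0.1656
Proportions for morphospecies I (n=142): 123/142=0.8662, 8/142=0.0563, 10/142=0.0704, 1/142=0.0070
Σp_IIᵢ² = 0.2171² + 0.3355² + 0.2434² + 0.2039² = 0.047132 + 0.112560 + 0.059244 + 0.041575 = 0.260511
B_II = 1 / 0.260511 = 3.8386
Σp_IVᵢ² = 0.5031² + 0.3252² + 0.0061² + 0.1656² = 0.253110 + 0.105755 + 0.000037 + 0.027423 = 0.386325
B_IV = 1 / 0.386325 = 2.5885
Σp_Iᵢ² = 0.8662² + 0.0563² + 0.0704² + 0.0070² = 0.750302 + 0.003170 + 0.004956 + 0.000049 = 0.758477
B_I = 1 / 0.758477 = 1.3184
Highest B → broadest niche (most generalist): morphospecies II (B = 3.84).

morphospecies II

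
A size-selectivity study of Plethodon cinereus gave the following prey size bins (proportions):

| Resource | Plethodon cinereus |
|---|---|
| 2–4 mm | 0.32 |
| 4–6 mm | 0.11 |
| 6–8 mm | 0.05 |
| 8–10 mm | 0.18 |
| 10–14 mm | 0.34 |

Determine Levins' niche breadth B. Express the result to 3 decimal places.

3.774

Σpᵢ² = 0.32² + 0.11² + 0.05² + 0.18² + 0.34² = 0.1024 + 0.0121 + 0.0025 + 0.0324 + 0.1156 = 0.2650
B = 1 / 0.2650 = 3.77358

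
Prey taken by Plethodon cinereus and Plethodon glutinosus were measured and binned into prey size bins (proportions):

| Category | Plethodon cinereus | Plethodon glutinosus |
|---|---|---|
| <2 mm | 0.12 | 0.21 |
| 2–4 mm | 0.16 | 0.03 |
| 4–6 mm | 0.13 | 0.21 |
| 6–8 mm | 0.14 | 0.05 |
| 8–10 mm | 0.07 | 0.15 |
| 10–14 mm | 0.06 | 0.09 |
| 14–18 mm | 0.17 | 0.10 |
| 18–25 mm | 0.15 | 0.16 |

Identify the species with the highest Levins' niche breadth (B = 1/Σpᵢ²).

Σp_cineᵢ² = 0.12² + 0.16² + 0.13² + 0.14² + 0.07² + 0.06² + 0.17² + 0.15² = 0.0144 + 0.0256 + 0.0169 + 0.0196 + 0.0049 + 0.0036 + 0.0289 + 0.0225 = 0.1364
B_cine = 1 / 0.1364 = 7.3314
Σp_glutᵢ² = 0.21² + 0.03² + 0.21² + 0.05² + 0.15² + 0.09² + 0.10² + 0.16² = 0.0441 + 0.0009 + 0.0441 + 0.0025 + 0.0225 + 0.0081 + 0.0100 + 0.0256 = 0.1578
B_glut = 1 / 0.1578 = 6.3371
Highest B → broadest niche (most generalist): Plethodon cinereus (B = 7.33).

Plethodon cinereus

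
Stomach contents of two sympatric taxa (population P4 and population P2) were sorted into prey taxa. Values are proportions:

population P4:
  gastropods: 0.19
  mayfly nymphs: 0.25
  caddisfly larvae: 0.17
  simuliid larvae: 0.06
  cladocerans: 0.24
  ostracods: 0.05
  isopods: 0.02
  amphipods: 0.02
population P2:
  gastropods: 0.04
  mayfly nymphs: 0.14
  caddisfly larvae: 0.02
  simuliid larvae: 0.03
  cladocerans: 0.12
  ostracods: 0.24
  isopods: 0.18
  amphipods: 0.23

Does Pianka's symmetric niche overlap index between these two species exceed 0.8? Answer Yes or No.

No

Σ p₁ᵢp₂ᵢ = 0.0076 + 0.0350 + 0.0034 + 0.0018 + 0.0288 + 0.0120 + 0.0036 + 0.0046 = 0.0968
Σp_1ᵢ² = 0.19² + 0.25² + 0.17² + 0.06² + 0.24² + 0.05² + 0.02² + 0.02² = 0.0361 + 0.0625 + 0.0289 + 0.0036 + 0.0576 + 0.0025 + 0.0004 + 0.0004 = 0.1920
Σp_2ᵢ² = 0.04² + 0.14² + 0.02² + 0.03² + 0.12² + 0.24² + 0.18² + 0.23² = 0.0016 + 0.0196 + 0.0004 + 0.0009 + 0.0144 + 0.0576 + 0.0324 + 0.0529 = 0.1798
O = 0.0968 / √(0.1920 × 0.1798) = 0.0968 / 0.18580 = 0.5210
O = 0.5210 < 0.8 → No.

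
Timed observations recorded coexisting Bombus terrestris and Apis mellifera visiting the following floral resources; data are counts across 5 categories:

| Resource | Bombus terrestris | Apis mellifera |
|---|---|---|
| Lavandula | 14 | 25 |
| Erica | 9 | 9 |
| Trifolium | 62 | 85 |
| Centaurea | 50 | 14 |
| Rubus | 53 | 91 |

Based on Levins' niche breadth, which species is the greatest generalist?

Proportions for Bombus terrestris (n=188): 14/188=0.0745, 9/188=0.0479, 62/188=0.3298, 50/188=0.2660, 53/188=0.2819
Proportions for Apis mellifera (n=224): 25/224=0.1116, 9/224=0.0402, 85/224=0.3795, 14/224=0.0625, 91/224=0.4063
Σp_terrᵢ² = 0.0745² + 0.0479² + 0.3298² + 0.2660² + 0.2819² = 0.005550 + 0.002294 + 0.108768 + 0.070756 + 0.079468 = 0.266836
B_terr = 1 / 0.266836 = 3.7476
Σp_mellᵢ² = 0.1116² + 0.0402² + 0.3795² + 0.0625² + 0.4063² = 0.012455 + 0.001616 + 0.144020 + 0.003906 + 0.165080 = 0.327077
B_mell = 1 / 0.327077 = 3.0574
Highest B → broadest niche (most generalist): Bombus terrestris (B = 3.75).

Bombus terrestris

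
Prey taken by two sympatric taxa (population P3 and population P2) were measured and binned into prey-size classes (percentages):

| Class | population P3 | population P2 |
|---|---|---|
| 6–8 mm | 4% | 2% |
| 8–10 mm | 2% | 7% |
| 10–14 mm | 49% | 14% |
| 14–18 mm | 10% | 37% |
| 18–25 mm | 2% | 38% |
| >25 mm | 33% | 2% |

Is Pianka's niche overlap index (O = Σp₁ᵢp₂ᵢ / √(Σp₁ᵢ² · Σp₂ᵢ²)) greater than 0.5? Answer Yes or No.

Convert percentages to proportions (divide by 100).
Σ p₁ᵢp₂ᵢ = 0.0008 + 0.0014 + 0.0686 + 0.0370 + 0.0076 + 0.0066 = 0.1220
Σp_1ᵢ² = 0.04² + 0.02² + 0.49² + 0.10² + 0.02² + 0.33² = 0.0016 + 0.0004 + 0.2401 + 0.0100 + 0.0004 + 0.1089 = 0.3614
Σp_2ᵢ² = 0.02² + 0.07² + 0.14² + 0.37² + 0.38² + 0.02² = 0.0004 + 0.0049 + 0.0196 + 0.1369 + 0.1444 + 0.0004 = 0.3066
O = 0.1220 / √(0.3614 × 0.3066) = 0.1220 / 0.33287 = 0.3665
O = 0.3665 < 0.5 → No.

No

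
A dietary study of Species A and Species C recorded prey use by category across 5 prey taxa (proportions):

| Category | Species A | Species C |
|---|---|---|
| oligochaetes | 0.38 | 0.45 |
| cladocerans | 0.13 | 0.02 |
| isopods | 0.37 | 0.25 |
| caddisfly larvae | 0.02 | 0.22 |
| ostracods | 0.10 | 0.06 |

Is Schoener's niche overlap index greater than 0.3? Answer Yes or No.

Yes

Σ|p₁ᵢ − p₂ᵢ| = 0.07 + 0.11 + 0.12 + 0.20 + 0.04 = 0.54
D = 1 − ½ × 0.54 = 1 − 0.270 = 0.7300
D = 0.7300 > 0.3 → Yes.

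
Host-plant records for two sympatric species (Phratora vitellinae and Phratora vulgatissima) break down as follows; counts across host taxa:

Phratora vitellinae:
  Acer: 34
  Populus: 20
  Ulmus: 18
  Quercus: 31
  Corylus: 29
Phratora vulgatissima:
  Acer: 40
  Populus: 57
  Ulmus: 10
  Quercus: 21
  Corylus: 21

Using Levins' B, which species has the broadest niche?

Phratora vitellinae

Proportions for Phratora vitellinae (n=132): 34/132=0.2576, 20/132=0.1515, 18/132=0.1364, 31/132=0.2348, 29/132=0.2197
Proportions for Phratora vulgatissima (n=149): 40/149=0.2685, 57/149=0.3826, 10/149=0.0671, 21/149=0.1409, 21/149=0.1409
Σp_viteᵢ² = 0.2576² + 0.1515² + 0.1364² + 0.2348² + 0.2197² = 0.066358 + 0.022952 + 0.018605 + 0.055131 + 0.048268 = 0.211314
B_vite = 1 / 0.211314 = 4.7323
Σp_vulgᵢ² = 0.2685² + 0.3826² + 0.0671² + 0.1409² + 0.1409² = 0.072092 + 0.146383 + 0.004502 + 0.019853 + 0.019853 = 0.262683
B_vulg = 1 / 0.262683 = 3.8069
Highest B → broadest niche (most generalist): Phratora vitellinae (B = 4.73).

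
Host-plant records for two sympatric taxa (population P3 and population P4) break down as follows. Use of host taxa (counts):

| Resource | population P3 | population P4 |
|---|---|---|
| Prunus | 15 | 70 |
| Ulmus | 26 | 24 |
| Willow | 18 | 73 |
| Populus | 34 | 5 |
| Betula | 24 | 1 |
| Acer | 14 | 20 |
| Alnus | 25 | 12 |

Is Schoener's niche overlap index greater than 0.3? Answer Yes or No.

Proportions for population P3 (n=156): 15/156=0.0962, 26/156=0.1667, 18/156=0.1154, 34/156=0.2179, 24/156=0.1538, 14/156=0.0897, 25/156=0.1603
Proportions for population P4 (n=205): 70/205=0.3415, 24/205=0.1171, 73/205=0.3561, 5/205=0.0244, 1/205=0.0049, 20/205=0.0976, 12/205=0.0585
Σ|p₁ᵢ − p₂ᵢ| = 0.2453 + 0.0496 + 0.2407 + 0.1935 + 0.1489 + 0.0079 + 0.1018 = 0.9877
D = 1 − ½ × 0.9877 = 1 − 0.49385 = 0.50615
D = 0.50615 > 0.3 → Yes.

Yes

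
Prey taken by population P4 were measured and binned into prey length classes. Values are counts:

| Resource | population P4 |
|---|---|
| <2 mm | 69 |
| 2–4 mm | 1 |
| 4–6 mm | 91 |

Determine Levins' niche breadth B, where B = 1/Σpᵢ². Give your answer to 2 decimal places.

1.99

Proportions for population P4 (n=161): 69/161=0.4286, 1/161=0.0062, 91/161=0.5652
Σpᵢ² = 0.4286² + 0.0062² + 0.5652² = 0.183698 + 0.000038 + 0.319451 = 0.503187
B = 1 / 0.503187 = 1.9873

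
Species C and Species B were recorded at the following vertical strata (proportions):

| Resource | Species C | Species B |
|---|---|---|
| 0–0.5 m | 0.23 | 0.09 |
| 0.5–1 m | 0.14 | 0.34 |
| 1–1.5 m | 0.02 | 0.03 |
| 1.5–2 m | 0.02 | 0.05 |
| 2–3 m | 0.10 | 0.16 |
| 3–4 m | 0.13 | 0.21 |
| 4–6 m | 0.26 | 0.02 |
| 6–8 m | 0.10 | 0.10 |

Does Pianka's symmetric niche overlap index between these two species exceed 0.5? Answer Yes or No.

Σ p₁ᵢp₂ᵢ = 0.0207 + 0.0476 + 0.0006 + 0.0010 + 0.0160 + 0.0273 + 0.0052 + 0.0100 = 0.1284
Σp_1ᵢ² = 0.23² + 0.14² + 0.02² + 0.02² + 0.10² + 0.13² + 0.26² + 0.10² = 0.0529 + 0.0196 + 0.0004 + 0.0004 + 0.0100 + 0.0169 + 0.0676 + 0.0100 = 0.1778
Σp_2ᵢ² = 0.09² + 0.34² + 0.03² + 0.05² + 0.16² + 0.21² + 0.02² + 0.10² = 0.0081 + 0.1156 + 0.0009 + 0.0025 + 0.0256 + 0.0441 + 0.0004 + 0.0100 = 0.2072
O = 0.1284 / √(0.1778 × 0.2072) = 0.1284 / 0.19194 = 0.6690
O = 0.6690 > 0.5 → Yes.

Yes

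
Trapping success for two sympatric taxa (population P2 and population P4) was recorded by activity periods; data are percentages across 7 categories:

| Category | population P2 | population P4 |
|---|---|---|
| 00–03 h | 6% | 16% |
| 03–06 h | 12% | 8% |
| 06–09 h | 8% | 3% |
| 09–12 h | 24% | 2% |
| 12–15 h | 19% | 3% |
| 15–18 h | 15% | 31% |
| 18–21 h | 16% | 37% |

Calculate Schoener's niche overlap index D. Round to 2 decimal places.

0.53

Convert percentages to proportions (divide by 100).
Σ|p₁ᵢ − p₂ᵢ| = 0.10 + 0.04 + 0.05 + 0.22 + 0.16 + 0.16 + 0.21 = 0.94
D = 1 − ½ × 0.94 = 1 − 0.470 = 0.5300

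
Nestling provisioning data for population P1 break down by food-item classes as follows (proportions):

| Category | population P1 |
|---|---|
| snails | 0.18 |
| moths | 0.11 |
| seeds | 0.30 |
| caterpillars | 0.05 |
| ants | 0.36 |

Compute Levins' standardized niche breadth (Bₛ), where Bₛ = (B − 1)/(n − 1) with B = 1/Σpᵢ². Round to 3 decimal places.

Σpᵢ² = 0.18² + 0.11² + 0.30² + 0.05² + 0.36² = 0.0324 + 0.0121 + 0.0900 + 0.0025 + 0.1296 = 0.2666
B = 1 / 0.2666 = 3.75094
Bₛ = (B − 1)/(n − 1) = (3.75094 − 1)/(5 − 1) = 2.75094/4 = 0.68774

0.688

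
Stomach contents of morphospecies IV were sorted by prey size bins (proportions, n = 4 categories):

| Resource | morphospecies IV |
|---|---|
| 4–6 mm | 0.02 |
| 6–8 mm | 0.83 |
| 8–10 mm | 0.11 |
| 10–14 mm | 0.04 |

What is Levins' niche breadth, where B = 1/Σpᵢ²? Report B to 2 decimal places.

Σpᵢ² = 0.02² + 0.83² + 0.11² + 0.04² = 0.0004 + 0.6889 + 0.0121 + 0.0016 = 0.7030
B = 1 / 0.7030 = 1.4225

1.42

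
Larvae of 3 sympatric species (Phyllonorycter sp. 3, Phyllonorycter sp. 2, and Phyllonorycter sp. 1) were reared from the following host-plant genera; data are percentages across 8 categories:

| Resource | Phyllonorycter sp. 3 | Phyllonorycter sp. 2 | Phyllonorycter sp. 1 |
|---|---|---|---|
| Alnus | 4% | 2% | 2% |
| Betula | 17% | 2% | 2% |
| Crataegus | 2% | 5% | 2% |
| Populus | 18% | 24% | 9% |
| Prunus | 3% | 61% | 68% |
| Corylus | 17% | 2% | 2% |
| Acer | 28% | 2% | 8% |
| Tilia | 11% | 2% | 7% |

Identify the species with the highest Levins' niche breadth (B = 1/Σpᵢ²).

Phyllonorycter sp. 3

Convert percentages to proportions (divide by 100).
Σp_3ᵢ² = 0.04² + 0.17² + 0.02² + 0.18² + 0.03² + 0.17² + 0.28² + 0.11² = 0.0016 + 0.0289 + 0.0004 + 0.0324 + 0.0009 + 0.0289 + 0.0784 + 0.0121 = 0.1836
B_3 = 1 / 0.1836 = 5.4466
Σp_2ᵢ² = 0.02² + 0.02² + 0.05² + 0.24² + 0.61² + 0.02² + 0.02² + 0.02² = 0.0004 + 0.0004 + 0.0025 + 0.0576 + 0.3721 + 0.0004 + 0.0004 + 0.0004 = 0.4342
B_2 = 1 / 0.4342 = 2.3031
Σp_1ᵢ² = 0.02² + 0.02² + 0.02² + 0.09² + 0.68² + 0.02² + 0.08² + 0.07² = 0.0004 + 0.0004 + 0.0004 + 0.0081 + 0.4624 + 0.0004 + 0.0064 + 0.0049 = 0.4834
B_1 = 1 / 0.4834 = 2.0687
Highest B → broadest niche (most generalist): Phyllonorycter sp. 3 (B = 5.45).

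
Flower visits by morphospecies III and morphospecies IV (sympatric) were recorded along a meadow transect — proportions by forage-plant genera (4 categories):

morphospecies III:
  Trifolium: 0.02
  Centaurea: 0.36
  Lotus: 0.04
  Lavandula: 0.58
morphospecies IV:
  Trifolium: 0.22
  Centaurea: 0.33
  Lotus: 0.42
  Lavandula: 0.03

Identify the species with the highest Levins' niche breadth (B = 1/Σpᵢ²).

morphospecies IV

Σp_IIIᵢ² = 0.02² + 0.36² + 0.04² + 0.58² = 0.0004 + 0.1296 + 0.0016 + 0.3364 = 0.4680
B_III = 1 / 0.4680 = 2.1368
Σp_IVᵢ² = 0.22² + 0.33² + 0.42² + 0.03² = 0.0484 + 0.1089 + 0.1764 + 0.0009 = 0.3346
B_IV = 1 / 0.3346 = 2.9886
Highest B → broadest niche (most generalist): morphospecies IV (B = 2.99).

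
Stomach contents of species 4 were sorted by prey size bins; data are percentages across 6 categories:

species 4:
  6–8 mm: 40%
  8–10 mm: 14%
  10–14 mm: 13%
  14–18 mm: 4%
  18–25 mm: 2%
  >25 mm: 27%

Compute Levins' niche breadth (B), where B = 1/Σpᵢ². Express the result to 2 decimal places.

3.68

Convert percentages to proportions (divide by 100).
Σpᵢ² = 0.40² + 0.14² + 0.13² + 0.04² + 0.02² + 0.27² = 0.1600 + 0.0196 + 0.0169 + 0.0016 + 0.0004 + 0.0729 = 0.2714
B = 1 / 0.2714 = 3.6846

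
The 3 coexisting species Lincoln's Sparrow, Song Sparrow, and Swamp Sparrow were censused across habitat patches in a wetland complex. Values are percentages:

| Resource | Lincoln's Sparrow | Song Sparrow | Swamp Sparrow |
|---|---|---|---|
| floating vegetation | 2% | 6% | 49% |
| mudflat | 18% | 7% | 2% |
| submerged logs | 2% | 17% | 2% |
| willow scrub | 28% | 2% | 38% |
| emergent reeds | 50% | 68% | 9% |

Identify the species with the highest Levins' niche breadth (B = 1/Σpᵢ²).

Convert percentages to proportions (divide by 100).
Σp_Lincᵢ² = 0.02² + 0.18² + 0.02² + 0.28² + 0.50² = 0.0004 + 0.0324 + 0.0004 + 0.0784 + 0.2500 = 0.3616
B_Linc = 1 / 0.3616 = 2.7655
Σp_Songᵢ² = 0.06² + 0.07² + 0.17² + 0.02² + 0.68² = 0.0036 + 0.0049 + 0.0289 + 0.0004 + 0.4624 = 0.5002
B_Song = 1 / 0.5002 = 1.9992
Σp_Swamᵢ² = 0.49² + 0.02² + 0.02² + 0.38² + 0.09² = 0.2401 + 0.0004 + 0.0004 + 0.1444 + 0.0081 = 0.3934
B_Swam = 1 / 0.3934 = 2.5419
Highest B → broadest niche (most generalist): Lincoln's Sparrow (B = 2.77).

Lincoln's Sparrow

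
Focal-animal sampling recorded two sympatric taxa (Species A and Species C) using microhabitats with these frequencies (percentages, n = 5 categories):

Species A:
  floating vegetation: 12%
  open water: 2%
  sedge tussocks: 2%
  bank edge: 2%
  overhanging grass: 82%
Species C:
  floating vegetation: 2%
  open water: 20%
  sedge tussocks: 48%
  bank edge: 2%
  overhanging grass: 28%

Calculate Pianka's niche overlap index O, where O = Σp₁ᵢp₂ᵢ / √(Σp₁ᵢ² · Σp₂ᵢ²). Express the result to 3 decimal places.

Convert percentages to proportions (divide by 100).
Σ p₁ᵢp₂ᵢ = 0.0024 + 0.0040 + 0.0096 + 0.0004 + 0.2296 = 0.2460
Σp_1ᵢ² = 0.12² + 0.02² + 0.02² + 0.02² + 0.82² = 0.0144 + 0.0004 + 0.0004 + 0.0004 + 0.6724 = 0.6880
Σp_2ᵢ² = 0.02² + 0.20² + 0.48² + 0.02² + 0.28² = 0.0004 + 0.0400 + 0.2304 + 0.0004 + 0.0784 = 0.3496
O = 0.2460 / √(0.6880 × 0.3496) = 0.2460 / 0.490433 = 0.50160

0.502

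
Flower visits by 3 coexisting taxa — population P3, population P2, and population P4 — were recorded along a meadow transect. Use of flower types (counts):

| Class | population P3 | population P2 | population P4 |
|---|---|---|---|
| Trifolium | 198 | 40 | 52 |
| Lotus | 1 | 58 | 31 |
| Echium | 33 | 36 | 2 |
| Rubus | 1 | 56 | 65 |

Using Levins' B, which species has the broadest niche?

population P2

Proportions for population P3 (n=233): 198/233=0.8498, 1/233=0.0043, 33/233=0.1416, 1/233=0.0043
Proportions for population P2 (n=190): 40/190=0.2105, 58/190=0.3053, 36/190=0.1895, 56/190=0.2947
Proportions for population P4 (n=150): 52/150=0.3467, 31/150=0.2067, 2/150=0.0133, 65/150=0.4333
Σp_P3ᵢ² = 0.8498² + 0.0043² + 0.1416² + 0.0043² = 0.722160 + 0.000018 + 0.020051 + 0.000018 = 0.742247
B_P3 = 1 / 0.742247 = 1.3473
Σp_P2ᵢ² = 0.2105² + 0.3053² + 0.1895² + 0.2947² = 0.044310 + 0.093208 + 0.035910 + 0.086848 = 0.260276
B_P2 = 1 / 0.260276 = 3.8421
Σp_P4ᵢ² = 0.3467² + 0.2067² + 0.0133² + 0.4333² = 0.120201 + 0.042725 + 0.000177 + 0.187749 = 0.350852
B_P4 = 1 / 0.350852 = 2.8502
Highest B → broadest niche (most generalist): population P2 (B = 3.84).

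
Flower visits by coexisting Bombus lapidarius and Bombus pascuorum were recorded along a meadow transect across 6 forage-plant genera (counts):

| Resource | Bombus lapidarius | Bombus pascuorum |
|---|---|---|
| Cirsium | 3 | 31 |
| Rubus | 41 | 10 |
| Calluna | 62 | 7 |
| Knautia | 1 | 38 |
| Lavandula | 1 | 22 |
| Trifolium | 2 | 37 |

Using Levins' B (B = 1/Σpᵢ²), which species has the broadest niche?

Proportions for Bombus lapidarius (n=110): 3/110=0.0273, 41/110=0.3727, 62/110=0.5636, 1/110=0.0091, 1/110=0.0091, 2/110=0.0182
Proportions for Bombus pascuorum (n=145): 31/145=0.2138, 10/145=0.0690, 7/145=0.0483, 38/145=0.2621, 22/145=0.1517, 37/145=0.2552
Σp_lapiᵢ² = 0.0273² + 0.3727² + 0.5636² + 0.0091² + 0.0091² + 0.0182² = 0.000745 + 0.138905 + 0.317645 + 0.000083 + 0.000083 + 0.000331 = 0.457792
B_lapi = 1 / 0.457792 = 2.1844
Σp_pascᵢ² = 0.2138² + 0.0690² + 0.0483² + 0.2621² + 0.1517² + 0.2552² = 0.045710 + 0.004761 + 0.002333 + 0.068696 + 0.023013 + 0.065127 = 0.209640
B_pasc = 1 / 0.209640 = 4.7701
Highest B → broadest niche (most generalist): Bombus pascuorum (B = 4.77).

Bombus pascuorum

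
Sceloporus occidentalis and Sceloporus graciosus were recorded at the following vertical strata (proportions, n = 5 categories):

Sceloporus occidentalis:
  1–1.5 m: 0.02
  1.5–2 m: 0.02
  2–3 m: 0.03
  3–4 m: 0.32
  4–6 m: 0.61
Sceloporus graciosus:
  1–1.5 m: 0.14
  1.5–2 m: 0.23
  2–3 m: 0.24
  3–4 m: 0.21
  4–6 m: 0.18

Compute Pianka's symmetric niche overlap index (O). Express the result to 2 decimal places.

0.61

Σ p₁ᵢp₂ᵢ = 0.0028 + 0.0046 + 0.0072 + 0.0672 + 0.1098 = 0.1916
Σp_1ᵢ² = 0.02² + 0.02² + 0.03² + 0.32² + 0.61² = 0.0004 + 0.0004 + 0.0009 + 0.1024 + 0.3721 = 0.4762
Σp_2ᵢ² = 0.14² + 0.23² + 0.24² + 0.21² + 0.18² = 0.0196 + 0.0529 + 0.0576 + 0.0441 + 0.0324 = 0.2066
O = 0.1916 / √(0.4762 × 0.2066) = 0.1916 / 0.31366 = 0.6109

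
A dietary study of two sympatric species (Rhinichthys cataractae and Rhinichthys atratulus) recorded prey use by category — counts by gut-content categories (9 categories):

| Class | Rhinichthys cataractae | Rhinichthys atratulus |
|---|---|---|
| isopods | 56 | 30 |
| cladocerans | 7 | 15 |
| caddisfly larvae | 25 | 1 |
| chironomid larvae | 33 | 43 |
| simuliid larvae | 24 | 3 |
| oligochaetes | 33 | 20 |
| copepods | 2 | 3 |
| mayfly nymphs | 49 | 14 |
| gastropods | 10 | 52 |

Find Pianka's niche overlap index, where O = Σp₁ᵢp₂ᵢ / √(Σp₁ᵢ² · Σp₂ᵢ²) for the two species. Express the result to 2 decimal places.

0.68

Proportions for Rhinichthys cataractae (n=239): 56/239=0.2343, 7/239=0.0293, 25/239=0.1046, 33/239=0.1381, 24/239=0.1004, 33/239=0.1381, 2/239=0.0084, 49/239=0.2050, 10/239=0.0418
Proportions for Rhinichthys atratulus (n=181): 30/181=0.1657, 15/181=0.0829, 1/181=0.0055, 43/181=0.2376, 3/181=0.0166, 20/181=0.1105, 3/181=0.0166, 14/181=0.0773, 52/181=0.2873
Σ p₁ᵢp₂ᵢ = 0.038824 + 0.002429 + 0.000575 + 0.032813 + 0.001667 + 0.015260 + 0.000139 + 0.015847 + 0.012009 = 0.119563
Σp_1ᵢ² = 0.2343² + 0.0293² + 0.1046² + 0.1381² + 0.1004² + 0.1381² + 0.0084² + 0.2050² + 0.0418² = 0.054896 + 0.000858 + 0.010941 + 0.019072 + 0.010080 + 0.019072 + 0.000071 + 0.042025 + 0.001747 = 0.158762
Σp_2ᵢ² = 0.1657² + 0.0829² + 0.0055² + 0.2376² + 0.0166² + 0.1105² + 0.0166² + 0.0773² + 0.2873² = 0.027456 + 0.006872 + 0.000030 + 0.056454 + 0.000276 + 0.012210 + 0.000276 + 0.005975 + 0.082541 = 0.192090
O = 0.119563 / √(0.158762 × 0.192090) = 0.119563 / 0.1746327 = 0.6847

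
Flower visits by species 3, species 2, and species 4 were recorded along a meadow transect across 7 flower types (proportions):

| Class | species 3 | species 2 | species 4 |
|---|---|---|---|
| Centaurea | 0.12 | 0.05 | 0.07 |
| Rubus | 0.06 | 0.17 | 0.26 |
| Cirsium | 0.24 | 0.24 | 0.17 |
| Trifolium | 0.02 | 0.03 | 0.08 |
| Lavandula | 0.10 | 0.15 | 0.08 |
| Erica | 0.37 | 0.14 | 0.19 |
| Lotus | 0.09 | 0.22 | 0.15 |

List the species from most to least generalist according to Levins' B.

species 4 > species 2 > species 3

Σp_3ᵢ² = 0.12² + 0.06² + 0.24² + 0.02² + 0.10² + 0.37² + 0.09² = 0.0144 + 0.0036 + 0.0576 + 0.0004 + 0.0100 + 0.1369 + 0.0081 = 0.2310
B_3 = 1 / 0.2310 = 4.3290
Σp_2ᵢ² = 0.05² + 0.17² + 0.24² + 0.03² + 0.15² + 0.14² + 0.22² = 0.0025 + 0.0289 + 0.0576 + 0.0009 + 0.0225 + 0.0196 + 0.0484 = 0.1804
B_2 = 1 / 0.1804 = 5.5432
Σp_4ᵢ² = 0.07² + 0.26² + 0.17² + 0.08² + 0.08² + 0.19² + 0.15² = 0.0049 + 0.0676 + 0.0289 + 0.0064 + 0.0064 + 0.0361 + 0.0225 = 0.1728
B_4 = 1 / 0.1728 = 5.7870
Ranking by B (broadest → narrowest): species 4 (5.79) > species 2 (5.54) > species 3 (4.33)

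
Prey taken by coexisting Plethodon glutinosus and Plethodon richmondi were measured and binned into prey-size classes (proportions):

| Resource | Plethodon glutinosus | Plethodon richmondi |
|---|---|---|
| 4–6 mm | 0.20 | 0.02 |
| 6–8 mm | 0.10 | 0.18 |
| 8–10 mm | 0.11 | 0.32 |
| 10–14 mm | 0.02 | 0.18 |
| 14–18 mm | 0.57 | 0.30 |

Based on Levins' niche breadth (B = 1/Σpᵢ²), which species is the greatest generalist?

Σp_glutᵢ² = 0.20² + 0.10² + 0.11² + 0.02² + 0.57² = 0.0400 + 0.0100 + 0.0121 + 0.0004 + 0.3249 = 0.3874
B_glut = 1 / 0.3874 = 2.5813
Σp_richᵢ² = 0.02² + 0.18² + 0.32² + 0.18² + 0.30² = 0.0004 + 0.0324 + 0.1024 + 0.0324 + 0.0900 = 0.2576
B_rich = 1 / 0.2576 = 3.8820
Highest B → broadest niche (most generalist): Plethodon richmondi (B = 3.88).

Plethodon richmondi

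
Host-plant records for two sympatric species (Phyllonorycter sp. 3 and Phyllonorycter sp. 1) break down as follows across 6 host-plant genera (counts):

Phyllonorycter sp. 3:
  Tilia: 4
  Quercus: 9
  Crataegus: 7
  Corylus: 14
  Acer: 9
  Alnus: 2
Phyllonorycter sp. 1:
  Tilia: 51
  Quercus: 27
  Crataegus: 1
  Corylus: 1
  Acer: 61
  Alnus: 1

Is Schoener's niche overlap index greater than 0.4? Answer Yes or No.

Proportions for Phyllonorycter sp. 3 (n=45): 4/45=0.0889, 9/45=0.2000, 7/45=0.1556, 14/45=0.3111, 9/45=0.2000, 2/45=0.0444
Proportions for Phyllonorycter sp. 1 (n=142): 51/142=0.3592, 27/142=0.1901, 1/142=0.0070, 1/142=0.0070, 61/142=0.4296, 1/142=0.0070
Σ|p₁ᵢ − p₂ᵢ| = 0.2703 + 0.0099 + 0.1486 + 0.3041 + 0.2296 + 0.0374 = 0.9999
D = 1 − ½ × 0.9999 = 1 − 0.49995 = 0.50005
D = 0.50005 > 0.4 → Yes.

Yes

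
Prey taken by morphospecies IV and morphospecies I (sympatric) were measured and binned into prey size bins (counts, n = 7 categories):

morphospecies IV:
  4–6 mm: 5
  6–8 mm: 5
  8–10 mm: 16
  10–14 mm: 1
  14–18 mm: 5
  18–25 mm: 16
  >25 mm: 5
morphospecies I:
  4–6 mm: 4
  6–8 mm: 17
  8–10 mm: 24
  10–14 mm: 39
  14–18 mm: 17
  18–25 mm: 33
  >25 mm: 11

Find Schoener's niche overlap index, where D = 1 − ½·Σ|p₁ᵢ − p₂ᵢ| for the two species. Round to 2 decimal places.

0.70

Proportions for morphospecies IV (n=53): 5/53=0.0943, 5/53=0.0943, 16/53=0.3019, 1/53=0.0189, 5/53=0.0943, 16/53=0.3019, 5/53=0.0943
Proportions for morphospecies I (n=145): 4/145=0.0276, 17/145=0.1172, 24/145=0.1655, 39/145=0.2690, 17/145=0.1172, 33/145=0.2276, 11/145=0.0759
Σ|p₁ᵢ − p₂ᵢ| = 0.0667 + 0.0229 + 0.1364 + 0.2501 + 0.0229 + 0.0743 + 0.0184 = 0.5917
D = 1 − ½ × 0.5917 = 1 − 0.29585 = 0.70415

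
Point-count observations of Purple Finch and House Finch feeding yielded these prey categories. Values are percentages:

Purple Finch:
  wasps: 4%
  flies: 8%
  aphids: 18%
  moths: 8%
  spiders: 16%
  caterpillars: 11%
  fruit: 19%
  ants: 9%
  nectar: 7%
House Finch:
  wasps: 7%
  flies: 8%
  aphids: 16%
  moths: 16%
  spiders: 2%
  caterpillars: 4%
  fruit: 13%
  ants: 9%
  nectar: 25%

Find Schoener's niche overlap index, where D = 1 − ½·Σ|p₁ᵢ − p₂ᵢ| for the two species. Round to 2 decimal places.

Convert percentages to proportions (divide by 100).
Σ|p₁ᵢ − p₂ᵢ| = 0.03 + 0.00 + 0.02 + 0.08 + 0.14 + 0.07 + 0.06 + 0.00 + 0.18 = 0.58
D = 1 − ½ × 0.58 = 1 − 0.290 = 0.7100

0.71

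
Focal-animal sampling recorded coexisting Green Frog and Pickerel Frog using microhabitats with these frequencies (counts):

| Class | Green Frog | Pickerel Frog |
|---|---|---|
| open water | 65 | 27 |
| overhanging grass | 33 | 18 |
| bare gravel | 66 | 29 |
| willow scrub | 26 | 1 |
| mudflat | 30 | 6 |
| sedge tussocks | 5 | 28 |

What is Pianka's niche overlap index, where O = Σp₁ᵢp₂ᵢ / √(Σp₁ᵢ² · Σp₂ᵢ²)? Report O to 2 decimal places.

0.83

Proportions for Green Frog (n=225): 65/225=0.2889, 33/225=0.1467, 66/225=0.2933, 26/225=0.1156, 30/225=0.1333, 5/225=0.0222
Proportions for Pickerel Frog (n=109): 27/109=0.2477, 18/109=0.1651, 29/109=0.2661, 1/109=0.0092, 6/109=0.0550, 28/109=0.2569
Σ p₁ᵢp₂ᵢ = 0.071561 + 0.024220 + 0.078047 + 0.001064 + 0.007332 + 0.005703 = 0.187927
Σp_1ᵢ² = 0.2889² + 0.1467² + 0.2933² + 0.1156² + 0.1333² + 0.0222² = 0.083463 + 0.021521 + 0.086025 + 0.013363 + 0.017769 + 0.000493 = 0.222634
Σp_2ᵢ² = 0.2477² + 0.1651² + 0.2661² + 0.0092² + 0.0550² + 0.2569² = 0.061355 + 0.027258 + 0.070809 + 0.000085 + 0.003025 + 0.065998 = 0.228530
O = 0.187927 / √(0.222634 × 0.228530) = 0.187927 / 0.2255627 = 0.8331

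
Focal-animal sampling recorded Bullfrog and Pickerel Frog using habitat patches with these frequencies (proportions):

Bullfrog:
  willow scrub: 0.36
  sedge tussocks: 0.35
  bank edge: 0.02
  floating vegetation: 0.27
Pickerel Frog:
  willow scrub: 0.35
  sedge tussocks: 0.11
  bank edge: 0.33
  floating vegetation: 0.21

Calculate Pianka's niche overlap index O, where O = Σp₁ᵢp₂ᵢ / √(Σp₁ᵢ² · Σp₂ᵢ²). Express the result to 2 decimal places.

Σ p₁ᵢp₂ᵢ = 0.1260 + 0.0385 + 0.0066 + 0.0567 = 0.2278
Σp_1ᵢ² = 0.36² + 0.35² + 0.02² + 0.27² = 0.1296 + 0.1225 + 0.0004 + 0.0729 = 0.3254
Σp_2ᵢ² = 0.35² + 0.11² + 0.33² + 0.21² = 0.1225 + 0.0121 + 0.1089 + 0.0441 = 0.2876
O = 0.2278 / √(0.3254 × 0.2876) = 0.2278 / 0.30592 = 0.7446

0.74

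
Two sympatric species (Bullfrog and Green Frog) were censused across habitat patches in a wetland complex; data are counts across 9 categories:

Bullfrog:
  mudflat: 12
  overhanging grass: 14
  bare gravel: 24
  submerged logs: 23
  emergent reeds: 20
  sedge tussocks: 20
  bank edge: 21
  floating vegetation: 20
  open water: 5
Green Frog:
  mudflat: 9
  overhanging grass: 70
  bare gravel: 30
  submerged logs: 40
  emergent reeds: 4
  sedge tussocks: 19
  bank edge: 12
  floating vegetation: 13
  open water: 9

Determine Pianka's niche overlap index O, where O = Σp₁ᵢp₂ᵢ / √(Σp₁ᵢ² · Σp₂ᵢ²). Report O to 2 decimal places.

0.74

Proportions for Bullfrog (n=159): 12/159=0.0755, 14/159=0.0881, 24/159=0.1509, 23/159=0.1447, 20/159=0.1258, 20/159=0.1258, 21/159=0.1321, 20/159=0.1258, 5/159=0.0314
Proportions for Green Frog (n=206): 9/206=0.0437, 70/206=0.3398, 30/206=0.1456, 40/206=0.1942, 4/206=0.0194, 19/206=0.0922, 12/206=0.0583, 13/206=0.0631, 9/206=0.0437
Σ p₁ᵢp₂ᵢ = 0.003299 + 0.029936 + 0.021971 + 0.028101 + 0.002441 + 0.011599 + 0.007701 + 0.007938 + 0.001372 = 0.114358
Σp_1ᵢ² = 0.0755² + 0.0881² + 0.1509² + 0.1447² + 0.1258² + 0.1258² + 0.1321² + 0.1258² + 0.0314² = 0.005700 + 0.007762 + 0.022771 + 0.020938 + 0.015826 + 0.015826 + 0.017450 + 0.015826 + 0.000986 = 0.123085
Σp_2ᵢ² = 0.0437² + 0.3398² + 0.1456² + 0.1942² + 0.0194² + 0.0922² + 0.0583² + 0.0631² + 0.0437² = 0.001910 + 0.115464 + 0.021199 + 0.037714 + 0.000376 + 0.008501 + 0.003399 + 0.003982 + 0.001910 = 0.194455
O = 0.114358 / √(0.123085 × 0.194455) = 0.114358 / 0.1547078 = 0.7392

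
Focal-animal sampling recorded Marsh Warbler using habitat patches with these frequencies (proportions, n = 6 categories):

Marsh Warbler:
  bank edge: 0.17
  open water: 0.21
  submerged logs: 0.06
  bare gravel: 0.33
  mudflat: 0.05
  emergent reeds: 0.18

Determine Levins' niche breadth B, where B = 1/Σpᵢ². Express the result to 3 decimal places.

4.537

Σpᵢ² = 0.17² + 0.21² + 0.06² + 0.33² + 0.05² + 0.18² = 0.0289 + 0.0441 + 0.0036 + 0.1089 + 0.0025 + 0.0324 = 0.2204
B = 1 / 0.2204 = 4.53721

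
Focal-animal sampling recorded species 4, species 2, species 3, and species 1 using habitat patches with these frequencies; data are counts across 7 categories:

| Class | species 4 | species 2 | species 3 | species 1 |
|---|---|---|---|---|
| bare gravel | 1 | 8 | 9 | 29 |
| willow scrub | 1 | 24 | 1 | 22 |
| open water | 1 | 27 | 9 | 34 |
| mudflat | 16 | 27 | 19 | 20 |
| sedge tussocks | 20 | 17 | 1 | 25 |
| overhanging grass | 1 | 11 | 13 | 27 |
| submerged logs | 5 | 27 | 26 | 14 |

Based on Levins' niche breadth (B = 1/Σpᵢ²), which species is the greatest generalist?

Proportions for species 4 (n=45): 1/45=0.0222, 1/45=0.0222, 1/45=0.0222, 16/45=0.3556, 20/45=0.4444, 1/45=0.0222, 5/45=0.1111
Proportions for species 2 (n=141): 8/141=0.0567, 24/141=0.1702, 27/141=0.1915, 27/141=0.1915, 17/141=0.1206, 11/141=0.0780, 27/141=0.1915
Proportions for species 3 (n=78): 9/78=0.1154, 1/78=0.0128, 9/78=0.1154, 19/78=0.2436, 1/78=0.0128, 13/78=0.1667, 26/78=0.3333
Proportions for species 1 (n=171): 29/171=0.1696, 22/171=0.1287, 34/171=0.1988, 20/171=0.1170, 25/171=0.1462, 27/171=0.1579, 14/171=0.0819
Σp_4ᵢ² = 0.0222² + 0.0222² + 0.0222² + 0.3556² + 0.4444² + 0.0222² + 0.1111² = 0.000493 + 0.000493 + 0.000493 + 0.126451 + 0.197491 + 0.000493 + 0.012343 = 0.338257
B_4 = 1 / 0.338257 = 2.9563
Σp_2ᵢ² = 0.0567² + 0.1702² + 0.1915² + 0.1915² + 0.1206² + 0.0780² + 0.1915² = 0.003215 + 0.028968 + 0.036672 + 0.036672 + 0.014544 + 0.006084 + 0.036672 = 0.162827
B_2 = 1 / 0.162827 = 6.1415
Σp_3ᵢ² = 0.1154² + 0.0128² + 0.1154² + 0.2436² + 0.0128² + 0.1667² + 0.3333² = 0.013317 + 0.000164 + 0.013317 + 0.059341 + 0.000164 + 0.027789 + 0.111089 = 0.225181
B_3 = 1 / 0.225181 = 4.4409
Σp_1ᵢ² = 0.1696² + 0.1287² + 0.1988² + 0.1170² + 0.1462² + 0.1579² + 0.0819² = 0.028764 + 0.016564 + 0.039521 + 0.013689 + 0.021374 + 0.024932 + 0.006708 = 0.151552
B_1 = 1 / 0.151552 = 6.5984
Highest B → broadest niche (most generalist): species 1 (B = 6.60).

species 1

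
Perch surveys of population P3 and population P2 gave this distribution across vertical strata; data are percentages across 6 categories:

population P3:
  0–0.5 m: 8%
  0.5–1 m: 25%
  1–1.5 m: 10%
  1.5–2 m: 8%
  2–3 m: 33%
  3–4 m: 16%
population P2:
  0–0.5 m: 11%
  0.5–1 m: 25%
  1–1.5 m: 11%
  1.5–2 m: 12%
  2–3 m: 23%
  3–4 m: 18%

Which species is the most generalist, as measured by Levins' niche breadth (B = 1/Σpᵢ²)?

Convert percentages to proportions (divide by 100).
Σp_P3ᵢ² = 0.08² + 0.25² + 0.10² + 0.08² + 0.33² + 0.16² = 0.0064 + 0.0625 + 0.0100 + 0.0064 + 0.1089 + 0.0256 = 0.2198
B_P3 = 1 / 0.2198 = 4.5496
Σp_P2ᵢ² = 0.11² + 0.25² + 0.11² + 0.12² + 0.23² + 0.18² = 0.0121 + 0.0625 + 0.0121 + 0.0144 + 0.0529 + 0.0324 = 0.1864
B_P2 = 1 / 0.1864 = 5.3648
Highest B → broadest niche (most generalist): population P2 (B = 5.36).

population P2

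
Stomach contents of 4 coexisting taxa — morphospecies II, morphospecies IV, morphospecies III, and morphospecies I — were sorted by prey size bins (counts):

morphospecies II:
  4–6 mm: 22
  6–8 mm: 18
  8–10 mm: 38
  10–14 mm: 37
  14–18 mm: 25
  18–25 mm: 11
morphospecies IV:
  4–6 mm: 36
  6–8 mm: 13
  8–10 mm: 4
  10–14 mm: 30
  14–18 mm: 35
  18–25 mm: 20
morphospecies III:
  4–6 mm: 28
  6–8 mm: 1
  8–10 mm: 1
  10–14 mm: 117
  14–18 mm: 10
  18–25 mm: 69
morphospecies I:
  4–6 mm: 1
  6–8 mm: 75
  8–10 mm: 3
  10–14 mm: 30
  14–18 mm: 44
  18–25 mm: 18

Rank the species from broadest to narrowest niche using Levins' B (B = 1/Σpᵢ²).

Proportions for morphospecies II (n=151): 22/151=0.1457, 18/151=0.1192, 38/151=0.2517, 37/151=0.2450, 25/151=0.1656, 11/151=0.0728
Proportions for morphospecies IV (n=138): 36/138=0.2609, 13/138=0.0942, 4/138=0.0290, 30/138=0.2174, 35/138=0.2536, 20/138=0.1449
Proportions for morphospecies III (n=226): 28/226=0.1239, 1/226=0.0044, 1/226=0.0044, 117/226=0.5177, 10/226=0.0442, 69/226=0.3053
Proportions for morphospecies I (n=171): 1/171=0.0058, 75/171=0.4386, 3/171=0.0175, 30/171=0.1754, 44/171=0.2573, 18/171=0.1053
Σp_IIᵢ² = 0.1457² + 0.1192² + 0.2517² + 0.2450² + 0.1656² + 0.0728² = 0.021228 + 0.014209 + 0.063353 + 0.060025 + 0.027423 + 0.005300 = 0.191538
B_II = 1 / 0.191538 = 5.2209
Σp_IVᵢ² = 0.2609² + 0.0942² + 0.0290² + 0.2174² + 0.2536² + 0.1449² = 0.068069 + 0.008874 + 0.000841 + 0.047263 + 0.064313 + 0.020996 = 0.210356
B_IV = 1 / 0.210356 = 4.7538
Σp_IIIᵢ² = 0.1239² + 0.0044² + 0.0044² + 0.5177² + 0.0442² + 0.3053² = 0.015351 + 0.000019 + 0.000019 + 0.268013 + 0.001954 + 0.093208 = 0.378564
B_III = 1 / 0.378564 = 2.6416
Σp_Iᵢ² = 0.0058² + 0.4386² + 0.0175² + 0.1754² + 0.2573² + 0.1053² = 0.000034 + 0.192370 + 0.000306 + 0.030765 + 0.066203 + 0.011088 = 0.300766
B_I = 1 / 0.300766 = 3.3248
Ranking by B (broadest → narrowest): morphospecies II (5.22) > morphospecies IV (4.75) > morphospecies I (3.32) > morphospecies III (2.64)

morphospecies II > morphospecies IV > morphospecies I > morphospecies III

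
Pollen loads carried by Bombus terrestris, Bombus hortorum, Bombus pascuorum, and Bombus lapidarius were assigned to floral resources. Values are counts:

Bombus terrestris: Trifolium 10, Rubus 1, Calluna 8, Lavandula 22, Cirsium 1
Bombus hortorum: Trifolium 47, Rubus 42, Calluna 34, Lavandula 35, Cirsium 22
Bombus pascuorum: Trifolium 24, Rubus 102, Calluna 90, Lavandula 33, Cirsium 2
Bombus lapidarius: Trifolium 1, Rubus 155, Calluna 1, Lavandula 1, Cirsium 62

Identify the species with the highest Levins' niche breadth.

Bombus hortorum

Proportions for Bombus terrestris (n=42): 10/42=0.2381, 1/42=0.0238, 8/42=0.1905, 22/42=0.5238, 1/42=0.0238
Proportions for Bombus hortorum (n=180): 47/180=0.2611, 42/180=0.2333, 34/180=0.1889, 35/180=0.1944, 22/180=0.1222
Proportions for Bombus pascuorum (n=251): 24/251=0.0956, 102/251=0.4064, 90/251=0.3586, 33/251=0.1315, 2/251=0.0080
Proportions for Bombus lapidarius (n=220): 1/220=0.0045, 155/220=0.7045, 1/220=0.0045, 1/220=0.0045, 62/220=0.2818
Σp_terrᵢ² = 0.2381² + 0.0238² + 0.1905² + 0.5238² + 0.0238² = 0.056692 + 0.000566 + 0.036290 + 0.274366 + 0.000566 = 0.368480
B_terr = 1 / 0.368480 = 2.7139
Σp_hortᵢ² = 0.2611² + 0.2333² + 0.1889² + 0.1944² + 0.1222² = 0.068173 + 0.054429 + 0.035683 + 0.037791 + 0.014933 = 0.211009
B_hort = 1 / 0.211009 = 4.7391
Σp_pascᵢ² = 0.0956² + 0.4064² + 0.3586² + 0.1315² + 0.0080² = 0.009139 + 0.165161 + 0.128594 + 0.017292 + 0.000064 = 0.320250
B_pasc = 1 / 0.320250 = 3.1226
Σp_lapiᵢ² = 0.0045² + 0.7045² + 0.0045² + 0.0045² + 0.2818² = 0.000020 + 0.496320 + 0.000020 + 0.000020 + 0.079411 = 0.575791
B_lapi = 1 / 0.575791 = 1.7367
Highest B → broadest niche (most generalist): Bombus hortorum (B = 4.74).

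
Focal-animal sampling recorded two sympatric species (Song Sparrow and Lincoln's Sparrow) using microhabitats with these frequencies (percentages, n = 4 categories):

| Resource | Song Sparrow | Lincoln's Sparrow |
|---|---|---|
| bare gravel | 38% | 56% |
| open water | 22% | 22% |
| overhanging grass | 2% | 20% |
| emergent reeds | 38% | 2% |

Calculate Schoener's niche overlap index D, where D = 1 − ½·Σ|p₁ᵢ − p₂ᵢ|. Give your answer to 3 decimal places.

Convert percentages to proportions (divide by 100).
Σ|p₁ᵢ − p₂ᵢ| = 0.18 + 0.00 + 0.18 + 0.36 = 0.72
D = 1 − ½ × 0.72 = 1 − 0.360 = 0.64000

0.640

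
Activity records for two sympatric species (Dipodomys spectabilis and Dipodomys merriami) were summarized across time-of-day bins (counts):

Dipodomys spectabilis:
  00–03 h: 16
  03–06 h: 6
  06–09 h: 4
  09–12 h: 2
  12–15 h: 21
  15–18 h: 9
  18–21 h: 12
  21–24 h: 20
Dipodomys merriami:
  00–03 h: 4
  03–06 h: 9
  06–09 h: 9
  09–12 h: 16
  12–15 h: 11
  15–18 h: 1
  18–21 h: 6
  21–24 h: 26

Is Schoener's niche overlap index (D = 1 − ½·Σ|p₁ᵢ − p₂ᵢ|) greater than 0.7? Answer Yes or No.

Proportions for Dipodomys spectabilis (n=90): 16/90=0.1778, 6/90=0.0667, 4/90=0.0444, 2/90=0.0222, 21/90=0.2333, 9/90=0.1000, 12/90=0.1333, 20/90=0.2222
Proportions for Dipodomys merriami (n=82): 4/82=0.0488, 9/82=0.1098, 9/82=0.1098, 16/82=0.1951, 11/82=0.1341, 1/82=0.0122, 6/82=0.0732, 26/82=0.3171
Σ|p₁ᵢ − p₂ᵢ| = 0.1290 + 0.0431 + 0.0654 + 0.1729 + 0.0992 + 0.0878 + 0.0601 + 0.0949 = 0.7524
D = 1 − ½ × 0.7524 = 1 − 0.37620 = 0.62380
D = 0.62380 < 0.7 → No.

No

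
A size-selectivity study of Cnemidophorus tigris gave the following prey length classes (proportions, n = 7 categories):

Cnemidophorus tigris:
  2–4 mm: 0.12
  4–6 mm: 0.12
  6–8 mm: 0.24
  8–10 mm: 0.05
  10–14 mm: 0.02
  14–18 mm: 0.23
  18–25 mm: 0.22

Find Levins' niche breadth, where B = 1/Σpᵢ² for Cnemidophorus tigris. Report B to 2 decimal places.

Σpᵢ² = 0.12² + 0.12² + 0.24² + 0.05² + 0.02² + 0.23² + 0.22² = 0.0144 + 0.0144 + 0.0576 + 0.0025 + 0.0004 + 0.0529 + 0.0484 = 0.1906
B = 1 / 0.1906 = 5.2466

5.25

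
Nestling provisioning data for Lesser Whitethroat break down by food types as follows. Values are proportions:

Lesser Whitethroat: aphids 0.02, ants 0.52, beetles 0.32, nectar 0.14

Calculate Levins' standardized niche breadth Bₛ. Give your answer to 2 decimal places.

Σpᵢ² = 0.02² + 0.52² + 0.32² + 0.14² = 0.0004 + 0.2704 + 0.1024 + 0.0196 = 0.3928
B = 1 / 0.3928 = 2.5458
Bₛ = (B − 1)/(n − 1) = (2.5458 − 1)/(4 − 1) = 1.5458/3 = 0.5153

0.52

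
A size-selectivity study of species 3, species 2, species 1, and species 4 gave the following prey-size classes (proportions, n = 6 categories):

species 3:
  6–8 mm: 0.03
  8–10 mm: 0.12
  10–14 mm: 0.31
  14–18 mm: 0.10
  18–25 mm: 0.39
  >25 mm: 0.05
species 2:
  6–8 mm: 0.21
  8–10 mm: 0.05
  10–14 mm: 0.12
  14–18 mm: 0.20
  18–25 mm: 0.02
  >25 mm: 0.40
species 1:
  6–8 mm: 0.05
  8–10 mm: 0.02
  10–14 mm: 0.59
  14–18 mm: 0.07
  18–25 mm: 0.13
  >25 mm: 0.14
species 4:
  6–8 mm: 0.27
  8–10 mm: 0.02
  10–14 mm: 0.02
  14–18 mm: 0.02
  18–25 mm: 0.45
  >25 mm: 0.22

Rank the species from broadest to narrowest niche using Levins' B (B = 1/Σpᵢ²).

species 2 > species 3 > species 4 > species 1

Σp_3ᵢ² = 0.03² + 0.12² + 0.31² + 0.10² + 0.39² + 0.05² = 0.0009 + 0.0144 + 0.0961 + 0.0100 + 0.1521 + 0.0025 = 0.2760
B_3 = 1 / 0.2760 = 3.6232
Σp_2ᵢ² = 0.21² + 0.05² + 0.12² + 0.20² + 0.02² + 0.40² = 0.0441 + 0.0025 + 0.0144 + 0.0400 + 0.0004 + 0.1600 = 0.2614
B_2 = 1 / 0.2614 = 3.8256
Σp_1ᵢ² = 0.05² + 0.02² + 0.59² + 0.07² + 0.13² + 0.14² = 0.0025 + 0.0004 + 0.3481 + 0.0049 + 0.0169 + 0.0196 = 0.3924
B_1 = 1 / 0.3924 = 2.5484
Σp_4ᵢ² = 0.27² + 0.02² + 0.02² + 0.02² + 0.45² + 0.22² = 0.0729 + 0.0004 + 0.0004 + 0.0004 + 0.2025 + 0.0484 = 0.3250
B_4 = 1 / 0.3250 = 3.0769
Ranking by B (broadest → narrowest): species 2 (3.83) > species 3 (3.62) > species 4 (3.08) > species 1 (2.55)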